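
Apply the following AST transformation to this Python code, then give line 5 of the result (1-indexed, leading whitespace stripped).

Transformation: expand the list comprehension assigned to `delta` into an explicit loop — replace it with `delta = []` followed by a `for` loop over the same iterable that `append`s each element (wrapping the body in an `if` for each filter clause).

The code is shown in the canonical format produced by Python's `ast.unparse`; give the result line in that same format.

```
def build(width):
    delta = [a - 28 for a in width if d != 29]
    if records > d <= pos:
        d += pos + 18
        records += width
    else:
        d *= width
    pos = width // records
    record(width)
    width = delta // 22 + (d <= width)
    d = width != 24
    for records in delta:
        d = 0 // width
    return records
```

delta.append(a - 28)

Transformed code:
def build(width):
    delta = []
    for a in width:
        if d != 29:
            delta.append(a - 28)
    if records > d <= pos:
        d += pos + 18
        records += width
    else:
        d *= width
    pos = width // records
    record(width)
    width = delta // 22 + (d <= width)
    d = width != 24
    for records in delta:
        d = 0 // width
    return records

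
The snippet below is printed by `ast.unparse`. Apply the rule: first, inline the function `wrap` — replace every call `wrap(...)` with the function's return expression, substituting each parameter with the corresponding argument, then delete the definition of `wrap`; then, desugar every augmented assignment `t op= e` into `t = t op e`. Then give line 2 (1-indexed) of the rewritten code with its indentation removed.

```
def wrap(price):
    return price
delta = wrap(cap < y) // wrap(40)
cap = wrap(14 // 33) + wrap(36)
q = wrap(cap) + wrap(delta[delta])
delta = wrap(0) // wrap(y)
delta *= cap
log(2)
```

Transformed code:
delta = (cap < y) // 40
cap = 14 // 33 + 36
q = cap + delta[delta]
delta = 0 // y
delta = delta * cap
log(2)

cap = 14 // 33 + 36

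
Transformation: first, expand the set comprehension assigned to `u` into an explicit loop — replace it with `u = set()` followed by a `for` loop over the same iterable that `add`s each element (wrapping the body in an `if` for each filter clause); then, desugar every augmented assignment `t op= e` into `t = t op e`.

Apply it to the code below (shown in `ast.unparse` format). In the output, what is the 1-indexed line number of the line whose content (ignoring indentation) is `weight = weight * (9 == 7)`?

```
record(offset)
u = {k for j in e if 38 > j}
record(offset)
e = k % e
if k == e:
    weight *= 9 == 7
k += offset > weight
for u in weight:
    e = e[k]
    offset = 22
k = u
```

Transformed code:
record(offset)
u = set()
for j in e:
    if 38 > j:
        u.add(k)
record(offset)
e = k % e
if k == e:
    weight = weight * (9 == 7)
k = k + (offset > weight)
for u in weight:
    e = e[k]
    offset = 22
k = u

9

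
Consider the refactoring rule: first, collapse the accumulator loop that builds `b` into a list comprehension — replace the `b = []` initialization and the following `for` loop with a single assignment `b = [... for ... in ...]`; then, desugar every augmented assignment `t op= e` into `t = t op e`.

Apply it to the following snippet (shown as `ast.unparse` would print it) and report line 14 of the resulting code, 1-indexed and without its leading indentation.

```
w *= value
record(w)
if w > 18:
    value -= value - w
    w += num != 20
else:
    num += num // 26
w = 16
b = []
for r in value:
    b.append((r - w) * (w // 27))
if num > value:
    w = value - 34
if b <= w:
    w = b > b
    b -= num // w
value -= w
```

b = b - num // w

Transformed code:
w = w * value
record(w)
if w > 18:
    value = value - (value - w)
    w = w + (num != 20)
else:
    num = num + num // 26
w = 16
b = [(r - w) * (w // 27) for r in value]
if num > value:
    w = value - 34
if b <= w:
    w = b > b
    b = b - num // w
value = value - w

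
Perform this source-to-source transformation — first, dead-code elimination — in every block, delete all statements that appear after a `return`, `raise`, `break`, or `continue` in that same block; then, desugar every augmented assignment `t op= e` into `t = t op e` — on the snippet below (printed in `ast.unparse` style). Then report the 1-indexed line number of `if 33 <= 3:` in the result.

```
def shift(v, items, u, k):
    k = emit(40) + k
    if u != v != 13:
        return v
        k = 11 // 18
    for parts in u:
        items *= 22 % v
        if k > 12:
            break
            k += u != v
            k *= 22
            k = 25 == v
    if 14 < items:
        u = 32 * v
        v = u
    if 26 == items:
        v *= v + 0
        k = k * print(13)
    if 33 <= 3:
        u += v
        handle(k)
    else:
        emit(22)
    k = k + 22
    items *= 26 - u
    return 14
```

15

Transformed code:
def shift(v, items, u, k):
    k = emit(40) + k
    if u != v != 13:
        return v
    for parts in u:
        items = items * (22 % v)
        if k > 12:
            break
    if 14 < items:
        u = 32 * v
        v = u
    if 26 == items:
        v = v * (v + 0)
        k = k * print(13)
    if 33 <= 3:
        u = u + v
        handle(k)
    else:
        emit(22)
    k = k + 22
    items = items * (26 - u)
    return 14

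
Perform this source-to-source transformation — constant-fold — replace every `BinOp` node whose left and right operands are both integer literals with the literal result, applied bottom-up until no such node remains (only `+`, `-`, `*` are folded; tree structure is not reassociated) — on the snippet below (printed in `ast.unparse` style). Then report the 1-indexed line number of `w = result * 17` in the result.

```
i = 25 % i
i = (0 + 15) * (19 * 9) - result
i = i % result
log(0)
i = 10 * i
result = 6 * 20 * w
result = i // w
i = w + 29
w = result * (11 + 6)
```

9

Transformed code:
i = 25 % i
i = 2565 - result
i = i % result
log(0)
i = 10 * i
result = 120 * w
result = i // w
i = w + 29
w = result * 17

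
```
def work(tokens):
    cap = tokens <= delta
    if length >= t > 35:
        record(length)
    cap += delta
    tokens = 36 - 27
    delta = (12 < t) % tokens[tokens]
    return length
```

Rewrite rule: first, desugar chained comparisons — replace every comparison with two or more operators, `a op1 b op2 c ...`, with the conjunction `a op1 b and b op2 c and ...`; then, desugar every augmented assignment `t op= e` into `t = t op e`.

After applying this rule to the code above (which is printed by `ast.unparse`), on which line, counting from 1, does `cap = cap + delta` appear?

5

Transformed code:
def work(tokens):
    cap = tokens <= delta
    if length >= t and t > 35:
        record(length)
    cap = cap + delta
    tokens = 36 - 27
    delta = (12 < t) % tokens[tokens]
    return length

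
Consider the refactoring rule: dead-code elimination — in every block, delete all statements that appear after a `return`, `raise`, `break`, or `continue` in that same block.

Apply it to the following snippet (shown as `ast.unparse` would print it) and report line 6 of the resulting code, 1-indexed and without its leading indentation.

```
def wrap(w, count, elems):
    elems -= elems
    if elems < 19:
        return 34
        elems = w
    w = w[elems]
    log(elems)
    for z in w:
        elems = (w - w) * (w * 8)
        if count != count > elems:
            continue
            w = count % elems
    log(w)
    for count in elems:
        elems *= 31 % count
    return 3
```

Transformed code:
def wrap(w, count, elems):
    elems -= elems
    if elems < 19:
        return 34
    w = w[elems]
    log(elems)
    for z in w:
        elems = (w - w) * (w * 8)
        if count != count > elems:
            continue
    log(w)
    for count in elems:
        elems *= 31 % count
    return 3

log(elems)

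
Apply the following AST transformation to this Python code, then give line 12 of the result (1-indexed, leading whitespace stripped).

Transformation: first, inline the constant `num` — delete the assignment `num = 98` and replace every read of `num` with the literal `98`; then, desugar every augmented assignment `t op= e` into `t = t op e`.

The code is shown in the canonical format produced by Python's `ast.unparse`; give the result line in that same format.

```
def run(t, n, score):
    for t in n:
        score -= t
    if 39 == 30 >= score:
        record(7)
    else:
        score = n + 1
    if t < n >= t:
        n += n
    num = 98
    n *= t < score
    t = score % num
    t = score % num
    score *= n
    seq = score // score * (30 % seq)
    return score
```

Transformed code:
def run(t, n, score):
    for t in n:
        score = score - t
    if 39 == 30 >= score:
        record(7)
    else:
        score = n + 1
    if t < n >= t:
        n = n + n
    n = n * (t < score)
    t = score % 98
    t = score % 98
    score = score * n
    seq = score // score * (30 % seq)
    return score

t = score % 98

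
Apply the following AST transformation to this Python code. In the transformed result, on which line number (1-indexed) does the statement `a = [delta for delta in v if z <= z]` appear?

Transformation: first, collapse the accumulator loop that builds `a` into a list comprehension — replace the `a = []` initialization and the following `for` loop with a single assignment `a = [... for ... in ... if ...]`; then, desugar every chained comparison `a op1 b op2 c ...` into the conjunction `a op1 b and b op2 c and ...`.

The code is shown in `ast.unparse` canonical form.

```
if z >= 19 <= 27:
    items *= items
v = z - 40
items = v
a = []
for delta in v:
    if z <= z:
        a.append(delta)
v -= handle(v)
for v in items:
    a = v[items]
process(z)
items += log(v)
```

5

Transformed code:
if z >= 19 and 19 <= 27:
    items *= items
v = z - 40
items = v
a = [delta for delta in v if z <= z]
v -= handle(v)
for v in items:
    a = v[items]
process(z)
items += log(v)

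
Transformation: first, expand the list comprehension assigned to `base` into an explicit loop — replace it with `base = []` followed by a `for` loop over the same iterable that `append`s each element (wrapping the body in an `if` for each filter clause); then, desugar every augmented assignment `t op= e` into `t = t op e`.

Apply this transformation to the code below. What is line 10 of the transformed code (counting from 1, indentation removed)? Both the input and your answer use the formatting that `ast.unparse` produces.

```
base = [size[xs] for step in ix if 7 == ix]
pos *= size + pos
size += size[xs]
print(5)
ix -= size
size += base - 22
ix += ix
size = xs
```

Transformed code:
base = []
for step in ix:
    if 7 == ix:
        base.append(size[xs])
pos = pos * (size + pos)
size = size + size[xs]
print(5)
ix = ix - size
size = size + (base - 22)
ix = ix + ix
size = xs

ix = ix + ix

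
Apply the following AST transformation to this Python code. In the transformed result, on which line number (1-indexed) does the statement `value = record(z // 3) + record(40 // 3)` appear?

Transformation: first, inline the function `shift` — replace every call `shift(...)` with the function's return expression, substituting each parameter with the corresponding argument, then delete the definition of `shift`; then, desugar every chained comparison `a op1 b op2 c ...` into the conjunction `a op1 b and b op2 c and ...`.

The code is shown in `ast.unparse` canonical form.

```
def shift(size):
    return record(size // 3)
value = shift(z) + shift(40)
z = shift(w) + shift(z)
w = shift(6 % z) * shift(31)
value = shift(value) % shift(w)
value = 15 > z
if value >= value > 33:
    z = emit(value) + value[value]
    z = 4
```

1

Transformed code:
value = record(z // 3) + record(40 // 3)
z = record(w // 3) + record(z // 3)
w = record(6 % z // 3) * record(31 // 3)
value = record(value // 3) % record(w // 3)
value = 15 > z
if value >= value and value > 33:
    z = emit(value) + value[value]
    z = 4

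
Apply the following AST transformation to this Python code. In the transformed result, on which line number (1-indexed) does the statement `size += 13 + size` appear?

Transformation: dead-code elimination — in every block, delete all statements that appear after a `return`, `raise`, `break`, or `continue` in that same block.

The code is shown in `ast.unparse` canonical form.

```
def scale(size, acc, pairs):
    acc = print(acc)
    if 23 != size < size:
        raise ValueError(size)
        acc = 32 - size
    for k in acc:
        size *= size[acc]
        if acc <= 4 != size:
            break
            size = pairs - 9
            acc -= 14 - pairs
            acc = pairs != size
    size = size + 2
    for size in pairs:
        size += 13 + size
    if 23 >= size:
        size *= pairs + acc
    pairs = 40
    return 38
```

Transformed code:
def scale(size, acc, pairs):
    acc = print(acc)
    if 23 != size < size:
        raise ValueError(size)
    for k in acc:
        size *= size[acc]
        if acc <= 4 != size:
            break
    size = size + 2
    for size in pairs:
        size += 13 + size
    if 23 >= size:
        size *= pairs + acc
    pairs = 40
    return 38

11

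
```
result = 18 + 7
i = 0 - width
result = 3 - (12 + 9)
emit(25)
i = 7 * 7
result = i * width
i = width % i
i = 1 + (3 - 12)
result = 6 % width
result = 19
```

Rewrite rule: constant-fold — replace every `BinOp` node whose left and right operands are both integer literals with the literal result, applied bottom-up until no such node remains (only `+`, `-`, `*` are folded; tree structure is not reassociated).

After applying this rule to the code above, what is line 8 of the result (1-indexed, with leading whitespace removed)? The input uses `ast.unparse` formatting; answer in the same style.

i = -8

Transformed code:
result = 25
i = 0 - width
result = -18
emit(25)
i = 49
result = i * width
i = width % i
i = -8
result = 6 % width
result = 19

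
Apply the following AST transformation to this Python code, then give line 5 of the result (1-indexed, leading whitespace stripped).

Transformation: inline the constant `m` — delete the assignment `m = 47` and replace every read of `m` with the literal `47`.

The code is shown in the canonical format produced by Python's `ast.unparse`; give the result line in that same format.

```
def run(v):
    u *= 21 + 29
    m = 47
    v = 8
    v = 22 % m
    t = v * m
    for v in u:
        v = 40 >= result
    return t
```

Transformed code:
def run(v):
    u *= 21 + 29
    v = 8
    v = 22 % 47
    t = v * 47
    for v in u:
        v = 40 >= result
    return t

t = v * 47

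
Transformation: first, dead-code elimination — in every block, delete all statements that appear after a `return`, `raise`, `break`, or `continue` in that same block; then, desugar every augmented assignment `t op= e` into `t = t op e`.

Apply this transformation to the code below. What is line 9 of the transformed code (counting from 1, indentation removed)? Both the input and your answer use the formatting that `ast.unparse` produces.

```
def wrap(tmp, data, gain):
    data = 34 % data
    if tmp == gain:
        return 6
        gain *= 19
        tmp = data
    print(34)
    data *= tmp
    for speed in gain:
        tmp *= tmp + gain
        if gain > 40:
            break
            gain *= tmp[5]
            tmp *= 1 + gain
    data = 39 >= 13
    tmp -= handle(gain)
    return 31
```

if gain > 40:

Transformed code:
def wrap(tmp, data, gain):
    data = 34 % data
    if tmp == gain:
        return 6
    print(34)
    data = data * tmp
    for speed in gain:
        tmp = tmp * (tmp + gain)
        if gain > 40:
            break
    data = 39 >= 13
    tmp = tmp - handle(gain)
    return 31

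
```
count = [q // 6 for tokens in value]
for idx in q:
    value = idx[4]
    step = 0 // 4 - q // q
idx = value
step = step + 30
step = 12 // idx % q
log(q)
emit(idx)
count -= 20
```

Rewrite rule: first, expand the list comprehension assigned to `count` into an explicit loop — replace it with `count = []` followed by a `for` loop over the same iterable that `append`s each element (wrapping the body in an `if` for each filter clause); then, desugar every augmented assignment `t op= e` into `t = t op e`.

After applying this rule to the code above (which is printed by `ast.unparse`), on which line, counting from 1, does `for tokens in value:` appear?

2

Transformed code:
count = []
for tokens in value:
    count.append(q // 6)
for idx in q:
    value = idx[4]
    step = 0 // 4 - q // q
idx = value
step = step + 30
step = 12 // idx % q
log(q)
emit(idx)
count = count - 20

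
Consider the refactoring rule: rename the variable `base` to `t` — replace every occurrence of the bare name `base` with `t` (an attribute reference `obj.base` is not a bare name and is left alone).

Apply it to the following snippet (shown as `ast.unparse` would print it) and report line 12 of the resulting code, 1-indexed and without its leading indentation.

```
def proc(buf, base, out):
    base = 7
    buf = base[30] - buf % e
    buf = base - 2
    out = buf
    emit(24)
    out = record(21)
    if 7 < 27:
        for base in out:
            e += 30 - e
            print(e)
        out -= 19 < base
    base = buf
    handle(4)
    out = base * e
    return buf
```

Transformed code:
def proc(buf, t, out):
    t = 7
    buf = t[30] - buf % e
    buf = t - 2
    out = buf
    emit(24)
    out = record(21)
    if 7 < 27:
        for t in out:
            e += 30 - e
            print(e)
        out -= 19 < t
    t = buf
    handle(4)
    out = t * e
    return buf

out -= 19 < t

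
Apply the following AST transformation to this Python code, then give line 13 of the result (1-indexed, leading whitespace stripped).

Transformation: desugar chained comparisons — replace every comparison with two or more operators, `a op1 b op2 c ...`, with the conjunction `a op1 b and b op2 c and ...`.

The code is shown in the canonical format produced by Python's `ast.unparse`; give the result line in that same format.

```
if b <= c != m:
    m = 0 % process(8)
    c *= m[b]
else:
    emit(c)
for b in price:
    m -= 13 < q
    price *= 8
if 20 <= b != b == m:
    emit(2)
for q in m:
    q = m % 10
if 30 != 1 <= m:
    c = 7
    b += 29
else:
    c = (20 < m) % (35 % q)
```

Transformed code:
if b <= c and c != m:
    m = 0 % process(8)
    c *= m[b]
else:
    emit(c)
for b in price:
    m -= 13 < q
    price *= 8
if 20 <= b and b != b and (b == m):
    emit(2)
for q in m:
    q = m % 10
if 30 != 1 and 1 <= m:
    c = 7
    b += 29
else:
    c = (20 < m) % (35 % q)

if 30 != 1 and 1 <= m:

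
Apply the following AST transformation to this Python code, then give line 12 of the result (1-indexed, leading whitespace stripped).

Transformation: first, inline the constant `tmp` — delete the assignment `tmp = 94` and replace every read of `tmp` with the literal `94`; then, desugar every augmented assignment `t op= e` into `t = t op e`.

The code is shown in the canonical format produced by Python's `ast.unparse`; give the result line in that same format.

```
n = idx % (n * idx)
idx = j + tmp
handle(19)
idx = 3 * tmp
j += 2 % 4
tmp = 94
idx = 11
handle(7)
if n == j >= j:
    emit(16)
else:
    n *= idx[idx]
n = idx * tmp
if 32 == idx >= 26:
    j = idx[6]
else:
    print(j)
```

n = idx * 94

Transformed code:
n = idx % (n * idx)
idx = j + 94
handle(19)
idx = 3 * 94
j = j + 2 % 4
idx = 11
handle(7)
if n == j >= j:
    emit(16)
else:
    n = n * idx[idx]
n = idx * 94
if 32 == idx >= 26:
    j = idx[6]
else:
    print(j)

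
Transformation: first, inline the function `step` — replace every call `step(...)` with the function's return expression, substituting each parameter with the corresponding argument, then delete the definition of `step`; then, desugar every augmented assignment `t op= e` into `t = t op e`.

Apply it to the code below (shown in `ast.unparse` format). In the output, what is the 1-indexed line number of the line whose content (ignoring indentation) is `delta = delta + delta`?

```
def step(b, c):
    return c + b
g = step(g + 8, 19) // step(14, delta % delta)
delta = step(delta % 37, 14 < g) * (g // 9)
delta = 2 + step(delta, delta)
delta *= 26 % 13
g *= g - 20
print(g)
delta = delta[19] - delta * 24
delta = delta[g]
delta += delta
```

9

Transformed code:
g = (19 + (g + 8)) // (delta % delta + 14)
delta = ((14 < g) + delta % 37) * (g // 9)
delta = 2 + (delta + delta)
delta = delta * (26 % 13)
g = g * (g - 20)
print(g)
delta = delta[19] - delta * 24
delta = delta[g]
delta = delta + delta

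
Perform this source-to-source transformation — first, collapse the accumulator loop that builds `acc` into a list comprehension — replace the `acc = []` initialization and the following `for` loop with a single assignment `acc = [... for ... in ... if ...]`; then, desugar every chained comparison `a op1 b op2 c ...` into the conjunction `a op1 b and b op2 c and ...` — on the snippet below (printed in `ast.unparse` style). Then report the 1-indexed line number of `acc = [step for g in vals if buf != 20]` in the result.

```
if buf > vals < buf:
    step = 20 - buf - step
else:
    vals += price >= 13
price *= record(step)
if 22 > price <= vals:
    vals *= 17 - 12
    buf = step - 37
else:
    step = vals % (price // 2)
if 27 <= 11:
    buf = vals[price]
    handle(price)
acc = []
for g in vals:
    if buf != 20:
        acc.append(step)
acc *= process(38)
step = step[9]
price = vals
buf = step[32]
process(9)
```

14

Transformed code:
if buf > vals and vals < buf:
    step = 20 - buf - step
else:
    vals += price >= 13
price *= record(step)
if 22 > price and price <= vals:
    vals *= 17 - 12
    buf = step - 37
else:
    step = vals % (price // 2)
if 27 <= 11:
    buf = vals[price]
    handle(price)
acc = [step for g in vals if buf != 20]
acc *= process(38)
step = step[9]
price = vals
buf = step[32]
process(9)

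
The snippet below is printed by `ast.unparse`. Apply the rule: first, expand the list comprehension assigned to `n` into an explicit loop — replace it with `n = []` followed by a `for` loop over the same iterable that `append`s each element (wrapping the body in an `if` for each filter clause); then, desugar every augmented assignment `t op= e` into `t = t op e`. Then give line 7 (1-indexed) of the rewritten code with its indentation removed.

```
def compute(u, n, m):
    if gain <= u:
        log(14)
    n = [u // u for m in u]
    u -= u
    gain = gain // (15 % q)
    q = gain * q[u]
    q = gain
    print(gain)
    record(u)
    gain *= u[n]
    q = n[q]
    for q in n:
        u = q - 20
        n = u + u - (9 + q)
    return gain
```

u = u - u

Transformed code:
def compute(u, n, m):
    if gain <= u:
        log(14)
    n = []
    for m in u:
        n.append(u // u)
    u = u - u
    gain = gain // (15 % q)
    q = gain * q[u]
    q = gain
    print(gain)
    record(u)
    gain = gain * u[n]
    q = n[q]
    for q in n:
        u = q - 20
        n = u + u - (9 + q)
    return gain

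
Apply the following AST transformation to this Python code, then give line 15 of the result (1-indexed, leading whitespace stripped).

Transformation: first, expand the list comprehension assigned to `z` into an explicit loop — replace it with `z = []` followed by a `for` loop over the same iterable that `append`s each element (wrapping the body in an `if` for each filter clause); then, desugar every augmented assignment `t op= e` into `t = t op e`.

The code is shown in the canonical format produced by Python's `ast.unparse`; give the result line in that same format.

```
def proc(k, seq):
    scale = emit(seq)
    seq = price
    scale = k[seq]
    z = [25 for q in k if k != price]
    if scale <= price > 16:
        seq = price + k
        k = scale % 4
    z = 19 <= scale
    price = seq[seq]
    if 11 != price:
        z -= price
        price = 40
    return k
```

z = z - price

Transformed code:
def proc(k, seq):
    scale = emit(seq)
    seq = price
    scale = k[seq]
    z = []
    for q in k:
        if k != price:
            z.append(25)
    if scale <= price > 16:
        seq = price + k
        k = scale % 4
    z = 19 <= scale
    price = seq[seq]
    if 11 != price:
        z = z - price
        price = 40
    return k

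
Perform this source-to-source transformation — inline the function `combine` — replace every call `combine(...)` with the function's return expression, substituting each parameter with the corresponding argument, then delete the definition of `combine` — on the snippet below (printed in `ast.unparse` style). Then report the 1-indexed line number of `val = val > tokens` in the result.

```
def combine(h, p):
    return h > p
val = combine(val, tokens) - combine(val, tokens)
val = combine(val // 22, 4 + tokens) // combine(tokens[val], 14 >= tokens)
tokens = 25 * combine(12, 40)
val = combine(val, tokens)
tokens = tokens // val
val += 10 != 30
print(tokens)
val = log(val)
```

Transformed code:
val = (val > tokens) - (val > tokens)
val = (val // 22 > 4 + tokens) // (tokens[val] > (14 >= tokens))
tokens = 25 * (12 > 40)
val = val > tokens
tokens = tokens // val
val += 10 != 30
print(tokens)
val = log(val)

4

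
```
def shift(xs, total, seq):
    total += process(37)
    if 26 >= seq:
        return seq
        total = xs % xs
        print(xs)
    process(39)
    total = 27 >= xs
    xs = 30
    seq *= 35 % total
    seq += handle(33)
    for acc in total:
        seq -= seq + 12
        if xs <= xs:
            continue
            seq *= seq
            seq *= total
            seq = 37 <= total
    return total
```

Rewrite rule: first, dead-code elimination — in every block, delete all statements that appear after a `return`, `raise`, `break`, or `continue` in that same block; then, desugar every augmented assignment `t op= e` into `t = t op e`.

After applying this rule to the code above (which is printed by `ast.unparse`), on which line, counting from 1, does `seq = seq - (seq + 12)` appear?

11

Transformed code:
def shift(xs, total, seq):
    total = total + process(37)
    if 26 >= seq:
        return seq
    process(39)
    total = 27 >= xs
    xs = 30
    seq = seq * (35 % total)
    seq = seq + handle(33)
    for acc in total:
        seq = seq - (seq + 12)
        if xs <= xs:
            continue
    return total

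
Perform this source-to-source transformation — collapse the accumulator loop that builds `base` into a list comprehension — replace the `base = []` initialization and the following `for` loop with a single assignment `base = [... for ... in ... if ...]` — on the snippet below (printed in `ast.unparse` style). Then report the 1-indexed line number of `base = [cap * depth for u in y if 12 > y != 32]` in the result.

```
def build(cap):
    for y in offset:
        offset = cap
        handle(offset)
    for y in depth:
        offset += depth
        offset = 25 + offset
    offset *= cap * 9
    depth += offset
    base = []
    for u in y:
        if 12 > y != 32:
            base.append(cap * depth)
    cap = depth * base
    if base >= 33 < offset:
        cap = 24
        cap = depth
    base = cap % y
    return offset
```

Transformed code:
def build(cap):
    for y in offset:
        offset = cap
        handle(offset)
    for y in depth:
        offset += depth
        offset = 25 + offset
    offset *= cap * 9
    depth += offset
    base = [cap * depth for u in y if 12 > y != 32]
    cap = depth * base
    if base >= 33 < offset:
        cap = 24
        cap = depth
    base = cap % y
    return offset

10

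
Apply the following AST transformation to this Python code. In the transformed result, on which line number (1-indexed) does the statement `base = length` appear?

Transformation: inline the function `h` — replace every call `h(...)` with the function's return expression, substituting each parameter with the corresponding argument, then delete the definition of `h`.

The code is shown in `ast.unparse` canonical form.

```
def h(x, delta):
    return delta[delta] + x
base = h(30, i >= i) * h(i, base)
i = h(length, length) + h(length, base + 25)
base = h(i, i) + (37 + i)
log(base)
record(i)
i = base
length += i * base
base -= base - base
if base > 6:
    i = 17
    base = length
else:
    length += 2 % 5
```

Transformed code:
base = ((i >= i)[i >= i] + 30) * (base[base] + i)
i = length[length] + length + ((base + 25)[base + 25] + length)
base = i[i] + i + (37 + i)
log(base)
record(i)
i = base
length += i * base
base -= base - base
if base > 6:
    i = 17
    base = length
else:
    length += 2 % 5

11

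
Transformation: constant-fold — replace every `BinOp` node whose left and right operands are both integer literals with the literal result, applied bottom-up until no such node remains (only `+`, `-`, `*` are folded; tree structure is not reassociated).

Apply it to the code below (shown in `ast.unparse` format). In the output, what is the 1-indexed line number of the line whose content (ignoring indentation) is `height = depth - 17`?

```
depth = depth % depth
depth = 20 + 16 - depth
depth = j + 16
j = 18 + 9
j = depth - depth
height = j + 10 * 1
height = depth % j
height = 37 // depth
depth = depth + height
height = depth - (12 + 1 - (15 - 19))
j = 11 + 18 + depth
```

10

Transformed code:
depth = depth % depth
depth = 36 - depth
depth = j + 16
j = 27
j = depth - depth
height = j + 10
height = depth % j
height = 37 // depth
depth = depth + height
height = depth - 17
j = 29 + depth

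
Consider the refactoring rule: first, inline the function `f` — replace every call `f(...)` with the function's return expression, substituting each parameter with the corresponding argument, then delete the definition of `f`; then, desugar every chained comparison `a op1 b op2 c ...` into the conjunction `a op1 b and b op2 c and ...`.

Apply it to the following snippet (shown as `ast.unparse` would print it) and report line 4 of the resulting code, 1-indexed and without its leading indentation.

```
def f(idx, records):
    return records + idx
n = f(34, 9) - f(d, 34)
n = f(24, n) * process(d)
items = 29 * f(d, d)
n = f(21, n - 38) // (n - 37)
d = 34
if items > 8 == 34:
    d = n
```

n = (n - 38 + 21) // (n - 37)

Transformed code:
n = 9 + 34 - (34 + d)
n = (n + 24) * process(d)
items = 29 * (d + d)
n = (n - 38 + 21) // (n - 37)
d = 34
if items > 8 and 8 == 34:
    d = n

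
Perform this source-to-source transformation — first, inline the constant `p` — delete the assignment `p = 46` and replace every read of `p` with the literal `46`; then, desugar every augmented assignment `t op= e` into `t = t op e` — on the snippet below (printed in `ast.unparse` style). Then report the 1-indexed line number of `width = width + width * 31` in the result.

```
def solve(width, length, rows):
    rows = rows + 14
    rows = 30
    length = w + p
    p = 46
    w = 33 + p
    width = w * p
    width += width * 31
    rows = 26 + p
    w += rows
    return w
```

Transformed code:
def solve(width, length, rows):
    rows = rows + 14
    rows = 30
    length = w + 46
    w = 33 + 46
    width = w * 46
    width = width + width * 31
    rows = 26 + 46
    w = w + rows
    return w

7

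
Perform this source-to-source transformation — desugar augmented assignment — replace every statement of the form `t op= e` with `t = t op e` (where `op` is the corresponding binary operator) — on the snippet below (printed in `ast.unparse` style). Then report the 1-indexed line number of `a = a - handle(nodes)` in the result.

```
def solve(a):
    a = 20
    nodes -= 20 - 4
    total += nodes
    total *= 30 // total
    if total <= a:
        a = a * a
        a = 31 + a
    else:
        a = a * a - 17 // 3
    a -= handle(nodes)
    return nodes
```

11

Transformed code:
def solve(a):
    a = 20
    nodes = nodes - (20 - 4)
    total = total + nodes
    total = total * (30 // total)
    if total <= a:
        a = a * a
        a = 31 + a
    else:
        a = a * a - 17 // 3
    a = a - handle(nodes)
    return nodes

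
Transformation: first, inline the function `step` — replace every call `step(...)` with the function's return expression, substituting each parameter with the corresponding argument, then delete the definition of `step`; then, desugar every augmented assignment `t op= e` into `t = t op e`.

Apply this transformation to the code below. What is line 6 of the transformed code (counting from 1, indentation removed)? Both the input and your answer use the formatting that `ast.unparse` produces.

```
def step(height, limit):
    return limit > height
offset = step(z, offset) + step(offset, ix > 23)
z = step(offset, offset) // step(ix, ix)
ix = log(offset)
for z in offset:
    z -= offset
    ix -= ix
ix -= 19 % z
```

Transformed code:
offset = (offset > z) + ((ix > 23) > offset)
z = (offset > offset) // (ix > ix)
ix = log(offset)
for z in offset:
    z = z - offset
    ix = ix - ix
ix = ix - 19 % z

ix = ix - ix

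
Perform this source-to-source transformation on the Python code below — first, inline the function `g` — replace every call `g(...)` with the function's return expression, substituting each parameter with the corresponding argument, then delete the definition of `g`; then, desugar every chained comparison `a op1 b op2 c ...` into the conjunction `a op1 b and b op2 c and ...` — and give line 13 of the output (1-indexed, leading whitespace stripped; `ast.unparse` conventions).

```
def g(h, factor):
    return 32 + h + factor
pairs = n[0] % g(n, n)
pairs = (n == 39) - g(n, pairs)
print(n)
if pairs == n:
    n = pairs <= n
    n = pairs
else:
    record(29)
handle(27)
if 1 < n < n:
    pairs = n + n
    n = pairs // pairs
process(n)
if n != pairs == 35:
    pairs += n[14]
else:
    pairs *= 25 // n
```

Transformed code:
pairs = n[0] % (32 + n + n)
pairs = (n == 39) - (32 + n + pairs)
print(n)
if pairs == n:
    n = pairs <= n
    n = pairs
else:
    record(29)
handle(27)
if 1 < n and n < n:
    pairs = n + n
    n = pairs // pairs
process(n)
if n != pairs and pairs == 35:
    pairs += n[14]
else:
    pairs *= 25 // n

process(n)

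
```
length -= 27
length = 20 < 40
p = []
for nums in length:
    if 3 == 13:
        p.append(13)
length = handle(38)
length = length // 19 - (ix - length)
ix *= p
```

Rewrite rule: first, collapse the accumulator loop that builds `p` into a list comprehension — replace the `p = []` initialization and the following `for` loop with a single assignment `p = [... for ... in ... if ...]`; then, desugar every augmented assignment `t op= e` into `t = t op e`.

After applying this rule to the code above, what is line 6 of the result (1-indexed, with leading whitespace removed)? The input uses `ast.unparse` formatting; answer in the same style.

ix = ix * p

Transformed code:
length = length - 27
length = 20 < 40
p = [13 for nums in length if 3 == 13]
length = handle(38)
length = length // 19 - (ix - length)
ix = ix * p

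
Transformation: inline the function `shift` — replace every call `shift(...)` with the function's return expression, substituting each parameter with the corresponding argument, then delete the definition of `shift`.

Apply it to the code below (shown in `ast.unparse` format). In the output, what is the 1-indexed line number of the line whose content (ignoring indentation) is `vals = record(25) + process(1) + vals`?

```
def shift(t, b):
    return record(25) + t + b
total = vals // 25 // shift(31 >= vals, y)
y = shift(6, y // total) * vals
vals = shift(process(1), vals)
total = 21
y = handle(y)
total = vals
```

Transformed code:
total = vals // 25 // (record(25) + (31 >= vals) + y)
y = (record(25) + 6 + y // total) * vals
vals = record(25) + process(1) + vals
total = 21
y = handle(y)
total = vals

3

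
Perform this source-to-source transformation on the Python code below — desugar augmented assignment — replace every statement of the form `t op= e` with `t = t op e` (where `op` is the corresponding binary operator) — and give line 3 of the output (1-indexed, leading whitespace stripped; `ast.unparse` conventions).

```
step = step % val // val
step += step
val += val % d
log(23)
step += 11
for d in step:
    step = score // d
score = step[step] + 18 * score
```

Transformed code:
step = step % val // val
step = step + step
val = val + val % d
log(23)
step = step + 11
for d in step:
    step = score // d
score = step[step] + 18 * score

val = val + val % d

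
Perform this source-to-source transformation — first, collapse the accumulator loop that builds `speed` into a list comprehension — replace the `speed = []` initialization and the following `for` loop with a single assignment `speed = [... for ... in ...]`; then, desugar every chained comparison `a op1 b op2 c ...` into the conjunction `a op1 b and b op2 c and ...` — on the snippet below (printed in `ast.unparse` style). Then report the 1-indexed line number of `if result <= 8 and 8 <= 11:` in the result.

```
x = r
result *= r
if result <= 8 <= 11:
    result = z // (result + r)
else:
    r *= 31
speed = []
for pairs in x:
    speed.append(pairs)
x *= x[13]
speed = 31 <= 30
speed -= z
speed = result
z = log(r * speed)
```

3

Transformed code:
x = r
result *= r
if result <= 8 and 8 <= 11:
    result = z // (result + r)
else:
    r *= 31
speed = [pairs for pairs in x]
x *= x[13]
speed = 31 <= 30
speed -= z
speed = result
z = log(r * speed)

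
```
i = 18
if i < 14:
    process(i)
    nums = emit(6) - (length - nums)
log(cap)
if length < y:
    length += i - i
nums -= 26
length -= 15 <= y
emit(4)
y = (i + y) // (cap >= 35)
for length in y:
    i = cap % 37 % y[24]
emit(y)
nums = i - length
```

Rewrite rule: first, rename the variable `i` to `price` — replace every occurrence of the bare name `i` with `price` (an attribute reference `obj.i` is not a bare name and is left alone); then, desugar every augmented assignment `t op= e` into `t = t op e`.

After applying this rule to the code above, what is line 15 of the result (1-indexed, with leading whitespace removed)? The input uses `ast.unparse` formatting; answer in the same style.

Transformed code:
price = 18
if price < 14:
    process(price)
    nums = emit(6) - (length - nums)
log(cap)
if length < y:
    length = length + (price - price)
nums = nums - 26
length = length - (15 <= y)
emit(4)
y = (price + y) // (cap >= 35)
for length in y:
    price = cap % 37 % y[24]
emit(y)
nums = price - length

nums = price - length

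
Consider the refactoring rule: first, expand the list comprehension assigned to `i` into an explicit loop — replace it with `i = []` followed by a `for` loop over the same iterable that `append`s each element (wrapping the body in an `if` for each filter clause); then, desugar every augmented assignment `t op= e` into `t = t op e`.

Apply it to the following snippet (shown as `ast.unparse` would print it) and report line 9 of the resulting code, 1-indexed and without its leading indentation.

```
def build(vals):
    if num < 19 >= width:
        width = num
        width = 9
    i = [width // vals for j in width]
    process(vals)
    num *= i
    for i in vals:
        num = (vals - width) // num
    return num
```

Transformed code:
def build(vals):
    if num < 19 >= width:
        width = num
        width = 9
    i = []
    for j in width:
        i.append(width // vals)
    process(vals)
    num = num * i
    for i in vals:
        num = (vals - width) // num
    return num

num = num * i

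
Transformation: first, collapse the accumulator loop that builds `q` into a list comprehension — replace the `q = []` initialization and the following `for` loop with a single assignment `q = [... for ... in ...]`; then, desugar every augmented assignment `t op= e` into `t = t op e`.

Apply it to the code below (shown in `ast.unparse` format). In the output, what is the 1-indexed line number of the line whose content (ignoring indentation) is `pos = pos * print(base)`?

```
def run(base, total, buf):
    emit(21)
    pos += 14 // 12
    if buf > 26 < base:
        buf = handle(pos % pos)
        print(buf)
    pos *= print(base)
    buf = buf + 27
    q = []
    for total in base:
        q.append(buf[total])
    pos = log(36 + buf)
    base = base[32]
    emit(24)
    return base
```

7

Transformed code:
def run(base, total, buf):
    emit(21)
    pos = pos + 14 // 12
    if buf > 26 < base:
        buf = handle(pos % pos)
        print(buf)
    pos = pos * print(base)
    buf = buf + 27
    q = [buf[total] for total in base]
    pos = log(36 + buf)
    base = base[32]
    emit(24)
    return base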